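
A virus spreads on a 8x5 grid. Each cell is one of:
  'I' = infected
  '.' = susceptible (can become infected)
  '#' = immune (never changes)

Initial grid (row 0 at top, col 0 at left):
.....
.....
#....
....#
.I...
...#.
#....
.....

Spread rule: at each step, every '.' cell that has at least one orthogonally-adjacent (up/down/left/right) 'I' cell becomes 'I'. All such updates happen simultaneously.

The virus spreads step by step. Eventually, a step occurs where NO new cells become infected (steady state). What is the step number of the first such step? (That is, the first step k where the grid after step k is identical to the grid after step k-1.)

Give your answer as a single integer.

Answer: 8

Derivation:
Step 0 (initial): 1 infected
Step 1: +4 new -> 5 infected
Step 2: +7 new -> 12 infected
Step 3: +6 new -> 18 infected
Step 4: +8 new -> 26 infected
Step 5: +6 new -> 32 infected
Step 6: +3 new -> 35 infected
Step 7: +1 new -> 36 infected
Step 8: +0 new -> 36 infected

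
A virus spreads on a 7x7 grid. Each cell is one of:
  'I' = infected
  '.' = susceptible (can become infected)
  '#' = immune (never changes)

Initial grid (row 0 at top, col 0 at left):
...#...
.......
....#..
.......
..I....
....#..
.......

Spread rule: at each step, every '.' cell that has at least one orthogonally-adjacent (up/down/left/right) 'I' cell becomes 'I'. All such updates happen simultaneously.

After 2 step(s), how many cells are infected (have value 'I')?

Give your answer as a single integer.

Step 0 (initial): 1 infected
Step 1: +4 new -> 5 infected
Step 2: +8 new -> 13 infected

Answer: 13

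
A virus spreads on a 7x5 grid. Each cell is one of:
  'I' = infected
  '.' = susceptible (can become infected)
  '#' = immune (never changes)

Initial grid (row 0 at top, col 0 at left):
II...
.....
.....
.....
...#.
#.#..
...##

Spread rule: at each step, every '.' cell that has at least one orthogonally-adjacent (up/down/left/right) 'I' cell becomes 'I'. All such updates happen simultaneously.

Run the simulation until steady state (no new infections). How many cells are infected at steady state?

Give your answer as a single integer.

Step 0 (initial): 2 infected
Step 1: +3 new -> 5 infected
Step 2: +4 new -> 9 infected
Step 3: +5 new -> 14 infected
Step 4: +5 new -> 19 infected
Step 5: +4 new -> 23 infected
Step 6: +2 new -> 25 infected
Step 7: +3 new -> 28 infected
Step 8: +1 new -> 29 infected
Step 9: +1 new -> 30 infected
Step 10: +0 new -> 30 infected

Answer: 30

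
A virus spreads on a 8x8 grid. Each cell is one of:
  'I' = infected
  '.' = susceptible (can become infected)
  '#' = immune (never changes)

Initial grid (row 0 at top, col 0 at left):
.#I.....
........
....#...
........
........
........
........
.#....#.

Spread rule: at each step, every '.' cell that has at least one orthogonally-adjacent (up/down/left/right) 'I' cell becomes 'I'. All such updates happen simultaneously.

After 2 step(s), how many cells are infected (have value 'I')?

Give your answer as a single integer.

Step 0 (initial): 1 infected
Step 1: +2 new -> 3 infected
Step 2: +4 new -> 7 infected

Answer: 7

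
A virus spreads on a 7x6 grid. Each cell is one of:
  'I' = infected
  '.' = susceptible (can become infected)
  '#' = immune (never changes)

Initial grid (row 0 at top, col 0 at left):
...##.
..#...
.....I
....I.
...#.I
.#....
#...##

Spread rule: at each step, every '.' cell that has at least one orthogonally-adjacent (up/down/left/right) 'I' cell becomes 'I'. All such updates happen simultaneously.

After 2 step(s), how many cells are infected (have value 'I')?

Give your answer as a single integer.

Step 0 (initial): 3 infected
Step 1: +6 new -> 9 infected
Step 2: +5 new -> 14 infected

Answer: 14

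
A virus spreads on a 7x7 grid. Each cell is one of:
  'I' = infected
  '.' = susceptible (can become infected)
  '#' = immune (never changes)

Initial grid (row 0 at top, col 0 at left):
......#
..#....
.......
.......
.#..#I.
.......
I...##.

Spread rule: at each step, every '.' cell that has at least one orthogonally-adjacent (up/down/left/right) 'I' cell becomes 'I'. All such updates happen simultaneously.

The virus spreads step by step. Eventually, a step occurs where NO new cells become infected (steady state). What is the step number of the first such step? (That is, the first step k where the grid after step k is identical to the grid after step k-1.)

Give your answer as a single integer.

Step 0 (initial): 2 infected
Step 1: +5 new -> 7 infected
Step 2: +8 new -> 15 infected
Step 3: +9 new -> 24 infected
Step 4: +9 new -> 33 infected
Step 5: +5 new -> 38 infected
Step 6: +3 new -> 41 infected
Step 7: +2 new -> 43 infected
Step 8: +0 new -> 43 infected

Answer: 8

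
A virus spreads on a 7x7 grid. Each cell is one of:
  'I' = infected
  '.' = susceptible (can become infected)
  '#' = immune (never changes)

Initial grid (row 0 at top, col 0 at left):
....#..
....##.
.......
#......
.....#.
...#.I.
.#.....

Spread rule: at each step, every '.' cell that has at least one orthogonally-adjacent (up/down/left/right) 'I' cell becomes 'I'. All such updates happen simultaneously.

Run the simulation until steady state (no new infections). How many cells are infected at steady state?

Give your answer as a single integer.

Step 0 (initial): 1 infected
Step 1: +3 new -> 4 infected
Step 2: +4 new -> 8 infected
Step 3: +4 new -> 12 infected
Step 4: +6 new -> 18 infected
Step 5: +6 new -> 24 infected
Step 6: +6 new -> 30 infected
Step 7: +5 new -> 35 infected
Step 8: +4 new -> 39 infected
Step 9: +2 new -> 41 infected
Step 10: +1 new -> 42 infected
Step 11: +0 new -> 42 infected

Answer: 42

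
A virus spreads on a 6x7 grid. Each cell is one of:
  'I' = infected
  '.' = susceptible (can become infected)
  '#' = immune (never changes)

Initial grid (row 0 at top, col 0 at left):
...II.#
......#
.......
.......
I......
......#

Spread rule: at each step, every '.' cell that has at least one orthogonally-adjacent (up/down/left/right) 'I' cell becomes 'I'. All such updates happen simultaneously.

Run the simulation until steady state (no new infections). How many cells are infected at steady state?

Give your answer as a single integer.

Answer: 39

Derivation:
Step 0 (initial): 3 infected
Step 1: +7 new -> 10 infected
Step 2: +9 new -> 19 infected
Step 3: +11 new -> 30 infected
Step 4: +4 new -> 34 infected
Step 5: +3 new -> 37 infected
Step 6: +2 new -> 39 infected
Step 7: +0 new -> 39 infected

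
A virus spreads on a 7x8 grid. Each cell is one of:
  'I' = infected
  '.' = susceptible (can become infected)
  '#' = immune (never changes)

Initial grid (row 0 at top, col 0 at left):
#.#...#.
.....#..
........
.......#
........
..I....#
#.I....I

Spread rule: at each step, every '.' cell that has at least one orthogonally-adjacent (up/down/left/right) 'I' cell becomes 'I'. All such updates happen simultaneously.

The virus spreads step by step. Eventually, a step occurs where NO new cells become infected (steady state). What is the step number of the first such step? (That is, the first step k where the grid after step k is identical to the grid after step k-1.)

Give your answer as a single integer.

Answer: 9

Derivation:
Step 0 (initial): 3 infected
Step 1: +6 new -> 9 infected
Step 2: +8 new -> 17 infected
Step 3: +7 new -> 24 infected
Step 4: +8 new -> 32 infected
Step 5: +6 new -> 38 infected
Step 6: +7 new -> 45 infected
Step 7: +2 new -> 47 infected
Step 8: +2 new -> 49 infected
Step 9: +0 new -> 49 infected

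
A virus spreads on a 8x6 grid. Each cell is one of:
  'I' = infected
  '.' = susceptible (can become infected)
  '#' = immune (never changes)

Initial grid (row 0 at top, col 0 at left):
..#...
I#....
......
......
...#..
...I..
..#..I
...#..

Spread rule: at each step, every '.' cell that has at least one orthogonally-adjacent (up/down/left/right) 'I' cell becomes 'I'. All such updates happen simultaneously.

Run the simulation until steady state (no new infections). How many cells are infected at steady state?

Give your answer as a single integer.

Answer: 43

Derivation:
Step 0 (initial): 3 infected
Step 1: +8 new -> 11 infected
Step 2: +8 new -> 19 infected
Step 3: +9 new -> 28 infected
Step 4: +7 new -> 35 infected
Step 5: +5 new -> 40 infected
Step 6: +3 new -> 43 infected
Step 7: +0 new -> 43 infected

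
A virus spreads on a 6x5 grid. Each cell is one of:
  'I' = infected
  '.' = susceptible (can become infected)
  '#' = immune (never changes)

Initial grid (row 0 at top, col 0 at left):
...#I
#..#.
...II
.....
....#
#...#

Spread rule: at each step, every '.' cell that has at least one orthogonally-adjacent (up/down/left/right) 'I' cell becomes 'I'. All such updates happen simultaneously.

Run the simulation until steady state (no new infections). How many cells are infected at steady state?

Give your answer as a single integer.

Answer: 24

Derivation:
Step 0 (initial): 3 infected
Step 1: +4 new -> 7 infected
Step 2: +4 new -> 11 infected
Step 3: +6 new -> 17 infected
Step 4: +4 new -> 21 infected
Step 5: +3 new -> 24 infected
Step 6: +0 new -> 24 infected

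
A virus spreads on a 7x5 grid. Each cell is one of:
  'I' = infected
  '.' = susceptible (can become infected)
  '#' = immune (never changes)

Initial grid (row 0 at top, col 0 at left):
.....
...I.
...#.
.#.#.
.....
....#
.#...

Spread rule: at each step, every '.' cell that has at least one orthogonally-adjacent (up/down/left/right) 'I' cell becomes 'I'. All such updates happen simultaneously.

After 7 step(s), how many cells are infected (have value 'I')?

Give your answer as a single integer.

Step 0 (initial): 1 infected
Step 1: +3 new -> 4 infected
Step 2: +5 new -> 9 infected
Step 3: +5 new -> 14 infected
Step 4: +4 new -> 18 infected
Step 5: +4 new -> 22 infected
Step 6: +4 new -> 26 infected
Step 7: +2 new -> 28 infected

Answer: 28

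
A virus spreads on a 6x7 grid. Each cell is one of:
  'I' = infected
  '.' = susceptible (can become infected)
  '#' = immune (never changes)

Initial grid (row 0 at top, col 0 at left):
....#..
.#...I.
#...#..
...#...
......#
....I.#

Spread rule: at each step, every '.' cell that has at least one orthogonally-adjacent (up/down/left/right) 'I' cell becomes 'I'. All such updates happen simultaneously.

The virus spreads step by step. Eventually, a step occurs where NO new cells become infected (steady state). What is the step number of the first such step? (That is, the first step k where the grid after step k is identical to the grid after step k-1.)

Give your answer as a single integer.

Answer: 8

Derivation:
Step 0 (initial): 2 infected
Step 1: +7 new -> 9 infected
Step 2: +8 new -> 17 infected
Step 3: +6 new -> 23 infected
Step 4: +5 new -> 28 infected
Step 5: +4 new -> 32 infected
Step 6: +2 new -> 34 infected
Step 7: +1 new -> 35 infected
Step 8: +0 new -> 35 infected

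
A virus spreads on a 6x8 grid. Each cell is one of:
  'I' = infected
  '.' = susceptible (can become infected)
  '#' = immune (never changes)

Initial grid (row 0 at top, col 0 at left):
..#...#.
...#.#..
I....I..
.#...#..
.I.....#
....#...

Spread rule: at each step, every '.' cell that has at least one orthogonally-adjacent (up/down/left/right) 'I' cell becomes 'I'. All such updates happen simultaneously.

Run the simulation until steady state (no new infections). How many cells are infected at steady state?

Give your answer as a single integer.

Answer: 40

Derivation:
Step 0 (initial): 3 infected
Step 1: +8 new -> 11 infected
Step 2: +13 new -> 24 infected
Step 3: +9 new -> 33 infected
Step 4: +5 new -> 38 infected
Step 5: +2 new -> 40 infected
Step 6: +0 new -> 40 infected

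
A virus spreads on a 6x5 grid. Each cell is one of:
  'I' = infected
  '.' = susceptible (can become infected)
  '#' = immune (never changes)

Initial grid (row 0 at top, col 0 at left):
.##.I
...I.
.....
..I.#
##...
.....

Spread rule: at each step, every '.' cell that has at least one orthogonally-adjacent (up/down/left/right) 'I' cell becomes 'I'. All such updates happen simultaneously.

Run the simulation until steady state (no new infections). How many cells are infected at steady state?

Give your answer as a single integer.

Answer: 25

Derivation:
Step 0 (initial): 3 infected
Step 1: +8 new -> 11 infected
Step 2: +6 new -> 17 infected
Step 3: +5 new -> 22 infected
Step 4: +3 new -> 25 infected
Step 5: +0 new -> 25 infected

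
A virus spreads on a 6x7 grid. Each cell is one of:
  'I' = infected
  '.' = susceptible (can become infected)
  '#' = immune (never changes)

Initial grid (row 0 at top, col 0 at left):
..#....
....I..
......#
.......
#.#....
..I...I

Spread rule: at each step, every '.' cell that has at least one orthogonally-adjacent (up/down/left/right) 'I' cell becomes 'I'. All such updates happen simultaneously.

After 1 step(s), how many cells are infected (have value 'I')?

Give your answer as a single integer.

Step 0 (initial): 3 infected
Step 1: +8 new -> 11 infected

Answer: 11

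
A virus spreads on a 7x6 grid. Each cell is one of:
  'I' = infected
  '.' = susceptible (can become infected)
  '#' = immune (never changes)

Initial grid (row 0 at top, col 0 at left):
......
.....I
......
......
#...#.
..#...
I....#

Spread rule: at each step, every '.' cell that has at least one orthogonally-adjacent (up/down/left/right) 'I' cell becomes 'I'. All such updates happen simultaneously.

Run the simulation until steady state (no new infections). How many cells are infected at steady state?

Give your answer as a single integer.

Answer: 38

Derivation:
Step 0 (initial): 2 infected
Step 1: +5 new -> 7 infected
Step 2: +6 new -> 13 infected
Step 3: +7 new -> 20 infected
Step 4: +9 new -> 29 infected
Step 5: +7 new -> 36 infected
Step 6: +2 new -> 38 infected
Step 7: +0 new -> 38 infected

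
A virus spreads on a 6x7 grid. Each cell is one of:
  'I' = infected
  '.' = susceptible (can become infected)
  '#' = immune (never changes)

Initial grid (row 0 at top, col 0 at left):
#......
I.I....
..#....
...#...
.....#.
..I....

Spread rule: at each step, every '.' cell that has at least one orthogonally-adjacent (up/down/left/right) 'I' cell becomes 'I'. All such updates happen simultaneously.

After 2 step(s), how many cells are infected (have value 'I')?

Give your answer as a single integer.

Answer: 21

Derivation:
Step 0 (initial): 3 infected
Step 1: +7 new -> 10 infected
Step 2: +11 new -> 21 infected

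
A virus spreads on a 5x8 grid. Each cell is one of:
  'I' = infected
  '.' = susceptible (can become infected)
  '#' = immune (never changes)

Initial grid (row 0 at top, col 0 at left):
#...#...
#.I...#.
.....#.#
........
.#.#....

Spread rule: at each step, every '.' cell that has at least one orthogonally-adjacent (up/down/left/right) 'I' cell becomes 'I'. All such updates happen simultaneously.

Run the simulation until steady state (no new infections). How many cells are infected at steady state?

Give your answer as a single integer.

Step 0 (initial): 1 infected
Step 1: +4 new -> 5 infected
Step 2: +6 new -> 11 infected
Step 3: +6 new -> 17 infected
Step 4: +3 new -> 20 infected
Step 5: +4 new -> 24 infected
Step 6: +3 new -> 27 infected
Step 7: +4 new -> 31 infected
Step 8: +1 new -> 32 infected
Step 9: +0 new -> 32 infected

Answer: 32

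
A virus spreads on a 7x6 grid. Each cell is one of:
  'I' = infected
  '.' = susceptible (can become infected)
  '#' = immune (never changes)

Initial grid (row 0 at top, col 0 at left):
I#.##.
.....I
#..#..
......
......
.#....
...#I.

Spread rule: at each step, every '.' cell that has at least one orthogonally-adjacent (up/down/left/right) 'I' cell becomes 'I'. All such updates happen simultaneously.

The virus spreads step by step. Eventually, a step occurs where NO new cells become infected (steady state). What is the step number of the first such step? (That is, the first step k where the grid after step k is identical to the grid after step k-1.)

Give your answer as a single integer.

Answer: 8

Derivation:
Step 0 (initial): 3 infected
Step 1: +6 new -> 9 infected
Step 2: +7 new -> 16 infected
Step 3: +6 new -> 22 infected
Step 4: +6 new -> 28 infected
Step 5: +4 new -> 32 infected
Step 6: +2 new -> 34 infected
Step 7: +1 new -> 35 infected
Step 8: +0 new -> 35 infected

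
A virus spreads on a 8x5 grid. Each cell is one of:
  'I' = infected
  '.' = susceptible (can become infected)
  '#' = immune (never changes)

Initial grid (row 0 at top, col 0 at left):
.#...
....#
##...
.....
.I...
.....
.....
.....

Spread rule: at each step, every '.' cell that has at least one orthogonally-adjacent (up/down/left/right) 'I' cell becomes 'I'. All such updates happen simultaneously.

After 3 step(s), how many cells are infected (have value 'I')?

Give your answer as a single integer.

Step 0 (initial): 1 infected
Step 1: +4 new -> 5 infected
Step 2: +6 new -> 11 infected
Step 3: +7 new -> 18 infected

Answer: 18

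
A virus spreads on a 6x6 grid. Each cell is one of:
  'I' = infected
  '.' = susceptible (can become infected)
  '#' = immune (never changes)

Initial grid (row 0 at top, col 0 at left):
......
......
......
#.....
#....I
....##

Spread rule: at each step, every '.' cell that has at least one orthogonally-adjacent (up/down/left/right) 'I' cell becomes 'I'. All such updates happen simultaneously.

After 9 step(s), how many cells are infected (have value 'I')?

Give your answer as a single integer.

Step 0 (initial): 1 infected
Step 1: +2 new -> 3 infected
Step 2: +3 new -> 6 infected
Step 3: +5 new -> 11 infected
Step 4: +6 new -> 17 infected
Step 5: +5 new -> 22 infected
Step 6: +4 new -> 26 infected
Step 7: +3 new -> 29 infected
Step 8: +2 new -> 31 infected
Step 9: +1 new -> 32 infected

Answer: 32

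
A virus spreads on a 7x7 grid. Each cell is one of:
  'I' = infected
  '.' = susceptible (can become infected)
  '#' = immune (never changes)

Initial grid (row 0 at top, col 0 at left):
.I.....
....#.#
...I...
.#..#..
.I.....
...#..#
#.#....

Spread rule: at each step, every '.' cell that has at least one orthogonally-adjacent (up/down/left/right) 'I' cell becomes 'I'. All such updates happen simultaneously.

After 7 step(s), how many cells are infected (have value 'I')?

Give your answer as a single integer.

Answer: 41

Derivation:
Step 0 (initial): 3 infected
Step 1: +10 new -> 13 infected
Step 2: +11 new -> 24 infected
Step 3: +6 new -> 30 infected
Step 4: +4 new -> 34 infected
Step 5: +4 new -> 38 infected
Step 6: +2 new -> 40 infected
Step 7: +1 new -> 41 infected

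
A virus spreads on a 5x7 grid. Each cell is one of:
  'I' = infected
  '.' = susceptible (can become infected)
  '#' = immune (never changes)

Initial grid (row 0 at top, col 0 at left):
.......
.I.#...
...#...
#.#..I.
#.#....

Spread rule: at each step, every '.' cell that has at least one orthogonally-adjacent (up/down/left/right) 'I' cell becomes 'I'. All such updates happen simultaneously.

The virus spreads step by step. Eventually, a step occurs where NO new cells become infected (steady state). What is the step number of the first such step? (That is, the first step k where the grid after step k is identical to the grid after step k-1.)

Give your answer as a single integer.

Step 0 (initial): 2 infected
Step 1: +8 new -> 10 infected
Step 2: +11 new -> 21 infected
Step 3: +6 new -> 27 infected
Step 4: +2 new -> 29 infected
Step 5: +0 new -> 29 infected

Answer: 5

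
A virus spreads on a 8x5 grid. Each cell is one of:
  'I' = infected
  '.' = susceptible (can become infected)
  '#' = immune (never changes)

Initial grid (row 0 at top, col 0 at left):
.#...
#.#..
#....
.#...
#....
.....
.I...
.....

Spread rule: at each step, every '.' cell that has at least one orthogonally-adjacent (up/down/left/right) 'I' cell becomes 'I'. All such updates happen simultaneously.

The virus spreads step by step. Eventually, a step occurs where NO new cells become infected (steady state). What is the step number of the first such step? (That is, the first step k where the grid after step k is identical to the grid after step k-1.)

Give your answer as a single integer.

Step 0 (initial): 1 infected
Step 1: +4 new -> 5 infected
Step 2: +6 new -> 11 infected
Step 3: +4 new -> 15 infected
Step 4: +4 new -> 19 infected
Step 5: +3 new -> 22 infected
Step 6: +3 new -> 25 infected
Step 7: +3 new -> 28 infected
Step 8: +2 new -> 30 infected
Step 9: +2 new -> 32 infected
Step 10: +0 new -> 32 infected

Answer: 10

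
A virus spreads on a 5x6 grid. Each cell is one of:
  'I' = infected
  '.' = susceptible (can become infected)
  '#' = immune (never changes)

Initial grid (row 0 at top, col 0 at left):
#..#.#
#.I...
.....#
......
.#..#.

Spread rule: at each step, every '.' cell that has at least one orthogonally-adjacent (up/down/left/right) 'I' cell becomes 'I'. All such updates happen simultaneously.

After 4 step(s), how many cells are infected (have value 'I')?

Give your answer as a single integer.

Answer: 20

Derivation:
Step 0 (initial): 1 infected
Step 1: +4 new -> 5 infected
Step 2: +5 new -> 10 infected
Step 3: +7 new -> 17 infected
Step 4: +3 new -> 20 infected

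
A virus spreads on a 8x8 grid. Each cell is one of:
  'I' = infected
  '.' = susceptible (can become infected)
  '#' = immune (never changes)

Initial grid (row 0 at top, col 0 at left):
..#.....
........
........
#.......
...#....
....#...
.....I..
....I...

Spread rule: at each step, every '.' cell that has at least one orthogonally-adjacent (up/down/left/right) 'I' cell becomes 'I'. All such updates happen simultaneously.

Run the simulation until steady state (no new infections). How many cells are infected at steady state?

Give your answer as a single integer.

Answer: 60

Derivation:
Step 0 (initial): 2 infected
Step 1: +5 new -> 7 infected
Step 2: +6 new -> 13 infected
Step 3: +8 new -> 21 infected
Step 4: +7 new -> 28 infected
Step 5: +8 new -> 36 infected
Step 6: +8 new -> 44 infected
Step 7: +7 new -> 51 infected
Step 8: +4 new -> 55 infected
Step 9: +2 new -> 57 infected
Step 10: +2 new -> 59 infected
Step 11: +1 new -> 60 infected
Step 12: +0 new -> 60 infected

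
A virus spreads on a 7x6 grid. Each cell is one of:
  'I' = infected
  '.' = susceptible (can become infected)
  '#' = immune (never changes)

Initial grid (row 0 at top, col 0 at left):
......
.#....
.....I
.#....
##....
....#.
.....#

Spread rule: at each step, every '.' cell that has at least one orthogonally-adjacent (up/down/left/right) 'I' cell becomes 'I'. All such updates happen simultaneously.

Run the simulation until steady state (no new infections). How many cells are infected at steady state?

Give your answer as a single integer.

Step 0 (initial): 1 infected
Step 1: +3 new -> 4 infected
Step 2: +5 new -> 9 infected
Step 3: +6 new -> 15 infected
Step 4: +5 new -> 20 infected
Step 5: +4 new -> 24 infected
Step 6: +5 new -> 29 infected
Step 7: +4 new -> 33 infected
Step 8: +2 new -> 35 infected
Step 9: +1 new -> 36 infected
Step 10: +0 new -> 36 infected

Answer: 36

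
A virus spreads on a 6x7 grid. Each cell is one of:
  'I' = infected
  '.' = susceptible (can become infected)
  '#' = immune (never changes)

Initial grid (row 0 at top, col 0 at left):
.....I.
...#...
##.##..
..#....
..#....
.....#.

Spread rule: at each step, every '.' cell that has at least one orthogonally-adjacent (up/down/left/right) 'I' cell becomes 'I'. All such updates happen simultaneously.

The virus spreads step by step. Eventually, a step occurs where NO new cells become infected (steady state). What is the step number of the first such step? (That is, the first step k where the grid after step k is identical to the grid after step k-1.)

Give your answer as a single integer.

Answer: 13

Derivation:
Step 0 (initial): 1 infected
Step 1: +3 new -> 4 infected
Step 2: +4 new -> 8 infected
Step 3: +3 new -> 11 infected
Step 4: +5 new -> 16 infected
Step 5: +6 new -> 22 infected
Step 6: +4 new -> 26 infected
Step 7: +1 new -> 27 infected
Step 8: +1 new -> 28 infected
Step 9: +1 new -> 29 infected
Step 10: +2 new -> 31 infected
Step 11: +2 new -> 33 infected
Step 12: +1 new -> 34 infected
Step 13: +0 new -> 34 infected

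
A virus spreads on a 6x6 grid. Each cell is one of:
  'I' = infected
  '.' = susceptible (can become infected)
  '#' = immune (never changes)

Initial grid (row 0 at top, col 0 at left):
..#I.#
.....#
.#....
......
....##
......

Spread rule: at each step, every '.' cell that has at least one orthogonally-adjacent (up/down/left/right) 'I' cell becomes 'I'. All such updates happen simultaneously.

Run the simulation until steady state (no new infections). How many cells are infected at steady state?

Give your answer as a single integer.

Step 0 (initial): 1 infected
Step 1: +2 new -> 3 infected
Step 2: +3 new -> 6 infected
Step 3: +4 new -> 10 infected
Step 4: +6 new -> 16 infected
Step 5: +6 new -> 22 infected
Step 6: +4 new -> 26 infected
Step 7: +3 new -> 29 infected
Step 8: +1 new -> 30 infected
Step 9: +0 new -> 30 infected

Answer: 30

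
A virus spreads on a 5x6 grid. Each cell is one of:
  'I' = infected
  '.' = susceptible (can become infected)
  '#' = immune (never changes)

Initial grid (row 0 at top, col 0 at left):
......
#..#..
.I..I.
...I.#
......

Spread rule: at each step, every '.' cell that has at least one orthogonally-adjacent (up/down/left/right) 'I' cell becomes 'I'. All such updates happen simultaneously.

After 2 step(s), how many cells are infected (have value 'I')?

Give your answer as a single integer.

Step 0 (initial): 3 infected
Step 1: +10 new -> 13 infected
Step 2: +8 new -> 21 infected

Answer: 21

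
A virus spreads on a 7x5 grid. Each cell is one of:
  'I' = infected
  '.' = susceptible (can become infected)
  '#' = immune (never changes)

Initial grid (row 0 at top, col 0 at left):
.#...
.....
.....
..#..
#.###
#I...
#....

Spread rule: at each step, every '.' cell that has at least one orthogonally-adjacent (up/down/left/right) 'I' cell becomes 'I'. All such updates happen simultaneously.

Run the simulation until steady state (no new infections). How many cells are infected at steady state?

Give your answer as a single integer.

Step 0 (initial): 1 infected
Step 1: +3 new -> 4 infected
Step 2: +3 new -> 7 infected
Step 3: +4 new -> 11 infected
Step 4: +4 new -> 15 infected
Step 5: +3 new -> 18 infected
Step 6: +5 new -> 23 infected
Step 7: +3 new -> 26 infected
Step 8: +1 new -> 27 infected
Step 9: +0 new -> 27 infected

Answer: 27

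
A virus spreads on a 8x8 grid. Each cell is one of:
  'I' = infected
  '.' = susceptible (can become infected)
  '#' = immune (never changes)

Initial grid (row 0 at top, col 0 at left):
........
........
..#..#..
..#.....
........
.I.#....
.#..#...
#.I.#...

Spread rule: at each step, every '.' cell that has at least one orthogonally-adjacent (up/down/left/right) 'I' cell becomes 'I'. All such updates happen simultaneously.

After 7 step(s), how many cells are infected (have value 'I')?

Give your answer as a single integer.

Answer: 40

Derivation:
Step 0 (initial): 2 infected
Step 1: +6 new -> 8 infected
Step 2: +5 new -> 13 infected
Step 3: +3 new -> 16 infected
Step 4: +4 new -> 20 infected
Step 5: +7 new -> 27 infected
Step 6: +7 new -> 34 infected
Step 7: +6 new -> 40 infected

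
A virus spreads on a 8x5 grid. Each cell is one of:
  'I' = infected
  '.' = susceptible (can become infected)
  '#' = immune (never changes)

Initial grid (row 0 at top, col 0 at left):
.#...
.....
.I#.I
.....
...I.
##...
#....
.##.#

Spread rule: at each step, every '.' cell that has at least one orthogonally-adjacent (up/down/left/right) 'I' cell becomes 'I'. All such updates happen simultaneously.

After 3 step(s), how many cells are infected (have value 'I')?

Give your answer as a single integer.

Step 0 (initial): 3 infected
Step 1: +10 new -> 13 infected
Step 2: +10 new -> 23 infected
Step 3: +7 new -> 30 infected

Answer: 30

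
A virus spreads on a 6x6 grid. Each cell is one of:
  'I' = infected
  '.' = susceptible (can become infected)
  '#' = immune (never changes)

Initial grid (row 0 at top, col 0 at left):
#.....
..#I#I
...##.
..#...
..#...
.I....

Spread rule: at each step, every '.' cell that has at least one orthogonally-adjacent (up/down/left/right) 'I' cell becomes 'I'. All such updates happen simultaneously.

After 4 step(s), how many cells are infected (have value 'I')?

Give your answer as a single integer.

Step 0 (initial): 3 infected
Step 1: +6 new -> 9 infected
Step 2: +6 new -> 15 infected
Step 3: +7 new -> 22 infected
Step 4: +6 new -> 28 infected

Answer: 28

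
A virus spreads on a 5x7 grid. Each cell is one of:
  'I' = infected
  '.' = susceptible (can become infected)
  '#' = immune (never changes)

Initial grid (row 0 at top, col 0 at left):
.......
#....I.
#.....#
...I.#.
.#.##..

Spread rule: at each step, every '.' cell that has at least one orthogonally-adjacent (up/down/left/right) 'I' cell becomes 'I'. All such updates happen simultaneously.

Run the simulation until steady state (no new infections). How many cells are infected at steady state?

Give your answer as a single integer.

Answer: 25

Derivation:
Step 0 (initial): 2 infected
Step 1: +7 new -> 9 infected
Step 2: +7 new -> 16 infected
Step 3: +4 new -> 20 infected
Step 4: +3 new -> 23 infected
Step 5: +1 new -> 24 infected
Step 6: +1 new -> 25 infected
Step 7: +0 new -> 25 infected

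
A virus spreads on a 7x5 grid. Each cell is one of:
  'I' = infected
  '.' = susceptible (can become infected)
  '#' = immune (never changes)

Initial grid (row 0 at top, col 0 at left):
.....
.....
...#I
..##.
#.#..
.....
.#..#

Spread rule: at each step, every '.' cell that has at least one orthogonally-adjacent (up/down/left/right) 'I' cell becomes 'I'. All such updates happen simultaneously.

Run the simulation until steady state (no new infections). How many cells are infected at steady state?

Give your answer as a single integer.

Step 0 (initial): 1 infected
Step 1: +2 new -> 3 infected
Step 2: +3 new -> 6 infected
Step 3: +4 new -> 10 infected
Step 4: +4 new -> 14 infected
Step 5: +5 new -> 19 infected
Step 6: +5 new -> 24 infected
Step 7: +3 new -> 27 infected
Step 8: +1 new -> 28 infected
Step 9: +0 new -> 28 infected

Answer: 28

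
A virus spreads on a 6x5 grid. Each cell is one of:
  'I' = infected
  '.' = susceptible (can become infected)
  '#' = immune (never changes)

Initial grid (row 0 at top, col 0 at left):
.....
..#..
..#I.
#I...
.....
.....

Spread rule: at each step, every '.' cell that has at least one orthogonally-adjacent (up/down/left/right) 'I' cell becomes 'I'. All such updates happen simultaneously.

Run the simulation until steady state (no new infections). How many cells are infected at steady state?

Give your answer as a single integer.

Step 0 (initial): 2 infected
Step 1: +6 new -> 8 infected
Step 2: +9 new -> 17 infected
Step 3: +8 new -> 25 infected
Step 4: +2 new -> 27 infected
Step 5: +0 new -> 27 infected

Answer: 27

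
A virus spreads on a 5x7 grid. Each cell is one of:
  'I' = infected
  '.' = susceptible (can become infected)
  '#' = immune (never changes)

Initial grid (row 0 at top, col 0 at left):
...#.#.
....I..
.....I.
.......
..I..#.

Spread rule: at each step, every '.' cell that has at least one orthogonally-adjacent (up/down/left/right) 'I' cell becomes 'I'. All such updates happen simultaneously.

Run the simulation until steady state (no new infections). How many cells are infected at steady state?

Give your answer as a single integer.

Step 0 (initial): 3 infected
Step 1: +9 new -> 12 infected
Step 2: +10 new -> 22 infected
Step 3: +6 new -> 28 infected
Step 4: +3 new -> 31 infected
Step 5: +1 new -> 32 infected
Step 6: +0 new -> 32 infected

Answer: 32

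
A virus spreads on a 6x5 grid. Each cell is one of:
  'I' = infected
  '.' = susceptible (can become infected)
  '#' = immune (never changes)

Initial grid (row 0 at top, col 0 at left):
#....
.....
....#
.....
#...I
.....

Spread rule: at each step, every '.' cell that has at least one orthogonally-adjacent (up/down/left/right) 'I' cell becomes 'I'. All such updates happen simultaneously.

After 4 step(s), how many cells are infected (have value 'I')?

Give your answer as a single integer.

Step 0 (initial): 1 infected
Step 1: +3 new -> 4 infected
Step 2: +3 new -> 7 infected
Step 3: +4 new -> 11 infected
Step 4: +4 new -> 15 infected

Answer: 15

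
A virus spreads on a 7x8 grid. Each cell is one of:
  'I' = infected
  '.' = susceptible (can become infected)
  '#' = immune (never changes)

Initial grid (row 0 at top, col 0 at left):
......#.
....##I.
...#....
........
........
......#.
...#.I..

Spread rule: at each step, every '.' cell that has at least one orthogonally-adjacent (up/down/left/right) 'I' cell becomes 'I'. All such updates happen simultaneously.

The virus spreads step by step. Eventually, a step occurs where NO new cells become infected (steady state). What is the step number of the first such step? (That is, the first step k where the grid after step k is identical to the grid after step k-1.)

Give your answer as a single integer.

Step 0 (initial): 2 infected
Step 1: +5 new -> 7 infected
Step 2: +7 new -> 14 infected
Step 3: +7 new -> 21 infected
Step 4: +4 new -> 25 infected
Step 5: +4 new -> 29 infected
Step 6: +4 new -> 33 infected
Step 7: +4 new -> 37 infected
Step 8: +3 new -> 40 infected
Step 9: +4 new -> 44 infected
Step 10: +3 new -> 47 infected
Step 11: +2 new -> 49 infected
Step 12: +1 new -> 50 infected
Step 13: +0 new -> 50 infected

Answer: 13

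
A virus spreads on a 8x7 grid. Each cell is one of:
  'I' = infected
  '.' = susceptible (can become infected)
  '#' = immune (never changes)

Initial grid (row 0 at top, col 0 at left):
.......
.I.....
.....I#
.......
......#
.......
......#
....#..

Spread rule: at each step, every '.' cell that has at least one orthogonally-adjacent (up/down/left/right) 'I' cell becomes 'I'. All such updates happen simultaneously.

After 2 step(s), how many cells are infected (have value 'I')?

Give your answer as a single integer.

Step 0 (initial): 2 infected
Step 1: +7 new -> 9 infected
Step 2: +13 new -> 22 infected

Answer: 22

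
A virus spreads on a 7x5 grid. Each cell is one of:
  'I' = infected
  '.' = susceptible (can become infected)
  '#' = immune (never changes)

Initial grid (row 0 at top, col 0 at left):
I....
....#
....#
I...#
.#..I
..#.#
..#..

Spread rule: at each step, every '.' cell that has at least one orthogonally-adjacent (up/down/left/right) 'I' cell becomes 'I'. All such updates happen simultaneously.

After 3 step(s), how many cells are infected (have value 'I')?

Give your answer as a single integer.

Step 0 (initial): 3 infected
Step 1: +6 new -> 9 infected
Step 2: +8 new -> 17 infected
Step 3: +7 new -> 24 infected

Answer: 24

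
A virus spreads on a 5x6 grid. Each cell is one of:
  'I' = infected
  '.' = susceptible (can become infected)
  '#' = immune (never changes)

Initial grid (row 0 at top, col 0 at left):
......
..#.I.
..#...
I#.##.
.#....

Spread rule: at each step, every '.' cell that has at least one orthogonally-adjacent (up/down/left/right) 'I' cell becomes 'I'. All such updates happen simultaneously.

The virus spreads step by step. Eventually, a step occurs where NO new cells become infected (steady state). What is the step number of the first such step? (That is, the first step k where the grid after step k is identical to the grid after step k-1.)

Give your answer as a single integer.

Step 0 (initial): 2 infected
Step 1: +6 new -> 8 infected
Step 2: +6 new -> 14 infected
Step 3: +4 new -> 18 infected
Step 4: +2 new -> 20 infected
Step 5: +1 new -> 21 infected
Step 6: +1 new -> 22 infected
Step 7: +1 new -> 23 infected
Step 8: +1 new -> 24 infected
Step 9: +0 new -> 24 infected

Answer: 9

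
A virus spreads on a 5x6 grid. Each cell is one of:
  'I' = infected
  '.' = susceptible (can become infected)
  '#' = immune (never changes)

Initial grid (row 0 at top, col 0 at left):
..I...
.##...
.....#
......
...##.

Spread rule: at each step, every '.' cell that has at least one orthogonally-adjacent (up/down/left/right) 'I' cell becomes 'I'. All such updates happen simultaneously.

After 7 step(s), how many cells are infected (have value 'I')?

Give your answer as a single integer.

Step 0 (initial): 1 infected
Step 1: +2 new -> 3 infected
Step 2: +3 new -> 6 infected
Step 3: +4 new -> 10 infected
Step 4: +5 new -> 15 infected
Step 5: +4 new -> 19 infected
Step 6: +4 new -> 23 infected
Step 7: +2 new -> 25 infected

Answer: 25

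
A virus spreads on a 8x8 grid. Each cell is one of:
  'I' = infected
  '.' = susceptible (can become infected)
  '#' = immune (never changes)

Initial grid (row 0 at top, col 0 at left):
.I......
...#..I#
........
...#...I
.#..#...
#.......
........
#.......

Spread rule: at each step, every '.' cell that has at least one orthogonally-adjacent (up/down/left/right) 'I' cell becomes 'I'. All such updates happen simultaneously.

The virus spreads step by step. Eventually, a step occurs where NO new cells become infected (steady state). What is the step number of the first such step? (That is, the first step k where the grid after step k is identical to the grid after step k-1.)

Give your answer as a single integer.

Answer: 10

Derivation:
Step 0 (initial): 3 infected
Step 1: +9 new -> 12 infected
Step 2: +11 new -> 23 infected
Step 3: +9 new -> 32 infected
Step 4: +6 new -> 38 infected
Step 5: +5 new -> 43 infected
Step 6: +5 new -> 48 infected
Step 7: +4 new -> 52 infected
Step 8: +3 new -> 55 infected
Step 9: +2 new -> 57 infected
Step 10: +0 new -> 57 infected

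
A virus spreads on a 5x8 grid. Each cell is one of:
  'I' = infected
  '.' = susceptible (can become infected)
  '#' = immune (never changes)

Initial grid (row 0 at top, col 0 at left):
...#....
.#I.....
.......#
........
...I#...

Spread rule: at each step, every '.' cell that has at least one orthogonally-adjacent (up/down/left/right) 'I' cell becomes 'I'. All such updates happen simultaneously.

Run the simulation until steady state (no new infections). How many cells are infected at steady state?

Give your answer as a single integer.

Answer: 36

Derivation:
Step 0 (initial): 2 infected
Step 1: +5 new -> 7 infected
Step 2: +7 new -> 14 infected
Step 3: +8 new -> 22 infected
Step 4: +7 new -> 29 infected
Step 5: +5 new -> 34 infected
Step 6: +2 new -> 36 infected
Step 7: +0 new -> 36 infected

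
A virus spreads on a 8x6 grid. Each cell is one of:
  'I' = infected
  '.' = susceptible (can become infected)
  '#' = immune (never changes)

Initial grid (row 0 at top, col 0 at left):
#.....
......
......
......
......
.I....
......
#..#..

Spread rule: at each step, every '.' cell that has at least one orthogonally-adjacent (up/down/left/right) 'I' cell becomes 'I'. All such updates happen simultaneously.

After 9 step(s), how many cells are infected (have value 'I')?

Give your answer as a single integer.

Answer: 45

Derivation:
Step 0 (initial): 1 infected
Step 1: +4 new -> 5 infected
Step 2: +7 new -> 12 infected
Step 3: +7 new -> 19 infected
Step 4: +7 new -> 26 infected
Step 5: +8 new -> 34 infected
Step 6: +5 new -> 39 infected
Step 7: +3 new -> 42 infected
Step 8: +2 new -> 44 infected
Step 9: +1 new -> 45 infected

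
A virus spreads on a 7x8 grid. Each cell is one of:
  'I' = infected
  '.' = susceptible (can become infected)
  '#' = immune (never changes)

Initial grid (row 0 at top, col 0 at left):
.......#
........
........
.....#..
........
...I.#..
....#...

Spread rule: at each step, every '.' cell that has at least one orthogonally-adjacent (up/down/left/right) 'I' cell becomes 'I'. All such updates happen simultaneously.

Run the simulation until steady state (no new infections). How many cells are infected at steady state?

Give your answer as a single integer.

Step 0 (initial): 1 infected
Step 1: +4 new -> 5 infected
Step 2: +5 new -> 10 infected
Step 3: +7 new -> 17 infected
Step 4: +7 new -> 24 infected
Step 5: +9 new -> 33 infected
Step 6: +9 new -> 42 infected
Step 7: +7 new -> 49 infected
Step 8: +3 new -> 52 infected
Step 9: +0 new -> 52 infected

Answer: 52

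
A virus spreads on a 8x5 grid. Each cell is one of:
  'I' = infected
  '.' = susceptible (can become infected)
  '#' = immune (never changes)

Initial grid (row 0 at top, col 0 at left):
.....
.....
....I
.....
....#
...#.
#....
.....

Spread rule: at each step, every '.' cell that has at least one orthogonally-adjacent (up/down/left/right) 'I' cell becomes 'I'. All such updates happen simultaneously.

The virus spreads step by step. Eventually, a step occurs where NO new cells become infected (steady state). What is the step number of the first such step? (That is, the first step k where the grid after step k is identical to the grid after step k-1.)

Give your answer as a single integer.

Answer: 10

Derivation:
Step 0 (initial): 1 infected
Step 1: +3 new -> 4 infected
Step 2: +4 new -> 8 infected
Step 3: +5 new -> 13 infected
Step 4: +5 new -> 18 infected
Step 5: +5 new -> 23 infected
Step 6: +4 new -> 27 infected
Step 7: +4 new -> 31 infected
Step 8: +3 new -> 34 infected
Step 9: +3 new -> 37 infected
Step 10: +0 new -> 37 infected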